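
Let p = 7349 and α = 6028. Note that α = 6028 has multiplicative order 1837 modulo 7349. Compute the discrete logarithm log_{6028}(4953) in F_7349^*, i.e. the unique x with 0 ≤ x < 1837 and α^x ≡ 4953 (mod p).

23

Baby-step giant-step with m = ceil(sqrt(1837)) = 43.
Baby table (6028^j mod 7349 for j=0..42):
  0:1  1:6028  2:3328  3:5763  4:641  5:5723  6:2038  7:4885
  8:6686  9:1292  10:5585  11:611  12:1259  13:5084  14:1022  15:2154
  16:5978  17:3237  18:1041  19:6451  20:3069  21:2499  22:5871  23:4953
  24:5046  25:7126  26:623  27:105  28:926  29:4037  30:2497  31:1164
  32:5646  33:869  34:5844  35:3875  36:3378  37:5854  38:5363  39:7262
  40:4692  41:4424  42:5700
Giant step factor: 6028^(-43) ≡ 2857 (mod 7349).
Scan 4953·2857^i mod 7349 for i = 0, 1, …:
  i=0: 4953
Match at i=0, j=23: x = 0·43 + 23 = 23.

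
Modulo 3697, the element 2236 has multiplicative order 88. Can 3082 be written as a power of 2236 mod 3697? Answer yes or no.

yes

3082 ∈ ⟨2236⟩ iff 3082^88 ≡ 1 (mod 3697), since |⟨2236⟩| = 88.
3082^88 mod 3697 = 1.
Since 1 = 1, 3082 lies in the subgroup.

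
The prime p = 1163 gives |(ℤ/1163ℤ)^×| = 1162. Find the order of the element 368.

1162

The order of 368 must divide p − 1 = 1162 = 2 · 7 · 83.
Divisors: 1, 2, 7, 14, 83, 166, 581, 1162.
Check each in increasing order: 368^1 ≡ 368;  368^2 ≡ 516;  368^7 ≡ 611;  368^14 ≡ 1161;  368^83 ≡ 253;  368^166 ≡ 44;  368^581 ≡ 1162;  368^1162 ≡ 1.
Smallest exponent giving 1 is 1162.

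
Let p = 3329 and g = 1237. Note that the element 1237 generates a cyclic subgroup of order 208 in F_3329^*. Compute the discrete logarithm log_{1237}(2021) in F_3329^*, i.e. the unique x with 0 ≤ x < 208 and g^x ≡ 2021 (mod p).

119

Baby-step giant-step with m = ceil(sqrt(208)) = 15.
Baby table (1237^j mod 3329 for j=0..14):
  0:1  1:1237  2:2158  3:2917  4:3022  5:3076  6:3294  7:3311
  8:1037  9:1104  10:758  11:2197  12:1225  13:630  14:324
Giant step factor: 1237^(-15) ≡ 2003 (mod 3329).
Scan 2021·2003^i mod 3329 for i = 0, 1, …:
  i=0: 2021   i=1: 3328   i=2: 1326   i=3: 2765
  i=4: 2168   i=5: 1488   i=6: 1009   i=7: 324
Match at i=7, j=14: x = 7·15 + 14 = 119.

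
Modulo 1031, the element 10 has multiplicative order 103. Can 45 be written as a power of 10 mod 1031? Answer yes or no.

no

45 ∈ ⟨10⟩ iff 45^103 ≡ 1 (mod 1031), since |⟨10⟩| = 103.
45^103 mod 1031 = 518.
Since 518 ≠ 1, 45 does not lie in the subgroup.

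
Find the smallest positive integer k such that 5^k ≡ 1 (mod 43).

42

The order of 5 must divide p − 1 = 42 = 2 · 3 · 7.
Divisors: 1, 2, 3, 6, 7, 14, 21, 42.
Check each in increasing order: 5^1 ≡ 5;  5^2 ≡ 25;  5^3 ≡ 39;  5^6 ≡ 16;  5^7 ≡ 37;  5^14 ≡ 36;  5^21 ≡ 42;  5^42 ≡ 1.
Smallest exponent giving 1 is 42.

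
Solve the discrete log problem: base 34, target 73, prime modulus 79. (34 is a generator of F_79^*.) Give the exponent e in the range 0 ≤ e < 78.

8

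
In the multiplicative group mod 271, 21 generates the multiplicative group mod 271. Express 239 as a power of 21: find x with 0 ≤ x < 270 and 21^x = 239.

65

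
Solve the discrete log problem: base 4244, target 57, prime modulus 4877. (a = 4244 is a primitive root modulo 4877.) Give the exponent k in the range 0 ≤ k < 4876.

Baby-step giant-step with m = ceil(sqrt(4876)) = 70.
Baby table (4244^j mod 4877 for j=0..69):
  0:1  1:4244  2:775  3:2002  4:754  5:664  6:3987  7:2515
  8:2784  9:3202  10:1966  11:4034  12:2026  13:193  14:4633  15:3265
  16:1103  17:4089  18:1350  19:3802  20:2572  21:842  22:3484  23:3909
  24:3119  25:858  26:3110  27:1678  28:1012  29:3168  30:3980  31:2069
  32:2236  33:3819  34:1565  35:4263  36:3379  37:2096  38:4653  39:359
  40:1972  41:236  42:1799  43:2451  44:4280  45:2372  46:640  47:4548
  48:3423  49:3506  50:4614  51:661  52:1009  53:190  54:1655  55:940
  56:4851  57:1827  58:4235  59:1595  60:4781  61:2244  62:3632  63:2888
  64:771  65:4534  66:2531  67:2410  68:971  69:4736
Giant step factor: 4244^(-70) ≡ 4252 (mod 4877).
Scan 57·4252^i mod 4877 for i = 0, 1, …:
  i=0: 57   i=1: 3391   i=2: 2120   i=3: 1544
  i=4: 646   i=5: 1041   i=6: 2893   i=7: 1242
  i=8: 4070   i=9: 2044     …   i=16: 388
  i=17: 1350
Match at i=17, j=18: k = 17·70 + 18 = 1208.

1208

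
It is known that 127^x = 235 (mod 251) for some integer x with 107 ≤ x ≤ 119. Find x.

Compute 127^107 mod 251 = 177, then multiply by 127 repeatedly:
  127^107=177  127^108=140  127^109=210  127^110=64  127^111=96
  127^112=144  127^113=216  127^114=73  127^115=235
Found 235 at exponent 115.

115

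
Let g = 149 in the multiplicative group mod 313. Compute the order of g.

The order of 149 must divide p − 1 = 312 = 2^3 · 3 · 13.
Divisors: 1, 2, 3, 4, 6, 8, 12, 13, 24, 26, 39, 52, 78, 104, 156, 312.
Check each in increasing order: 149^1 ≡ 149;  149^2 ≡ 291;  149^3 ≡ 165;  149^4 ≡ 171;  149^6 ≡ 307;  149^8 ≡ 132;  149^12 ≡ 36;  149^13 ≡ 43;  149^24 ≡ 44;  149^26 ≡ 284;  149^39 ≡ 5;  149^52 ≡ 215;  149^78 ≡ 25;  149^104 ≡ 214;  149^156 ≡ 312;  149^312 ≡ 1.
Smallest exponent giving 1 is 312.

312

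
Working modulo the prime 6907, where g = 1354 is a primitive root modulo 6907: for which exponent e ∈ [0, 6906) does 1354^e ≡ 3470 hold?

Baby-step giant-step with m = ceil(sqrt(6906)) = 84.
Baby table (1354^j mod 6907 for j=0..83):
  0:1  1:1354  2:2961  3:3134  4:2538  5:3673  6:202  7:4135
  8:4120  9:4531  10:1558  11:2897  12:6269  13:6430  14:3400  15:3538
  16:3901  17:5006  18:2357  19:344  20:3007  21:3255  22:604  23:2790
  24:6438  25:418  26:6505  27:1345  28:4589  29:4113  30:1960  31:1552
  32:1680  33:2317  34:1440  35:1986  36:2221  37:2689  38:917  39:5265
  40:786  41:566  42:6594  43:4432  44:5652  45:6759  46:6818  47:3820
  48:5844  49:4261  50:2049  51:4639  52:2743  53:4963  54:6298  55:4254
  56:6385  57:4633  58:1526  59:1011  60:1308  61:2840  62:5068  63:3421
  64:4344  65:3919  66:1750  67:399  68:1500  69:342  70:299  71:4240
  72:1243  73:4621  74:5999  75:14  76:5142  77:12  78:2434  79:997
  80:3073  81:2828  82:2634  83:2424
Giant step factor: 1354^(-84) ≡ 1489 (mod 6907).
Scan 3470·1489^i mod 6907 for i = 0, 1, …:
  i=0: 3470   i=1: 394   i=2: 6478   i=3: 3570
  i=4: 4247   i=5: 3878   i=6: 90   i=7: 2777
  i=8: 4567   i=9: 3775     …   i=38: 1017
  i=39: 1680
Match at i=39, j=32: e = 39·84 + 32 = 3308.

3308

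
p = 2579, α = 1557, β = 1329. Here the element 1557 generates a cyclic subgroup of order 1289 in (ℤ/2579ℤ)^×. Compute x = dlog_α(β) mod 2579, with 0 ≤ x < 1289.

881

Baby-step giant-step with m = ceil(sqrt(1289)) = 36.
Baby table (1557^j mod 2579 for j=0..35):
  0:1  1:1557  2:2568  3:926  4:121  5:130  6:1248  7:1149
  8:1746  9:256  10:1426  11:2342  12:2367  13:28  14:2332  15:2271
  16:138  17:809  18:1061  19:1417  20:1224  21:2466  22:2010  23:1243
  24:1101  25:1801  26:784  27:821  28:1692  29:1285  30:2020  31:1339
  32:991  33:745  34:1994  35:2121
Giant step factor: 1557^(-36) ≡ 1341 (mod 2579).
Scan 1329·1341^i mod 2579 for i = 0, 1, …:
  i=0: 1329   i=1: 100   i=2: 2571   i=3: 2167
  i=4: 1993   i=5: 769   i=6: 2208   i=7: 236
  i=8: 1838   i=9: 1813     …   i=23: 1493
  i=24: 809
Match at i=24, j=17: x = 24·36 + 17 = 881.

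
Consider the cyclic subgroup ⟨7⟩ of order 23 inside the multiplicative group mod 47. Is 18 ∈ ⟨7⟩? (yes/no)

yes

⟨7⟩ has order 23; its elements mod 47 are {1, 2, 3, 4, 6, 7, 8, 9, 12, 14, 16, 17, 18, 21, 24, 25, 27, 28, 32, 34, 36, 37, 42}.
18 is in this set.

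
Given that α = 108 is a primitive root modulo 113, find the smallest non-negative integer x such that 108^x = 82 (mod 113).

62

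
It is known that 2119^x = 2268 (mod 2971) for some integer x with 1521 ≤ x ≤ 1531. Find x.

Compute 2119^1521 mod 2971 = 2242, then multiply by 2119 repeatedly:
  2119^1521=2242  2119^1522=169  2119^1523=1591  2119^1524=2215  2119^1525=2376
  2119^1526=1870  2119^1527=2187  2119^1528=2464  2119^1529=1169  2119^1530=2268
Found 2268 at exponent 1530.

1530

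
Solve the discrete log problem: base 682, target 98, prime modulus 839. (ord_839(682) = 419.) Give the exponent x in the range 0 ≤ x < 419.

Baby-step giant-step with m = ceil(sqrt(419)) = 21.
Baby table (682^j mod 839 for j=0..20):
  0:1  1:682  2:318  3:414  4:444  5:768  6:240  7:75
  8:810  9:358  10:7  11:579  12:548  13:381  14:591  15:342
  16:2  17:525  18:636  19:828  20:49
Giant step factor: 682^(-21) ≡ 774 (mod 839).
Scan 98·774^i mod 839 for i = 0, 1, …:
  i=0: 98   i=1: 342
Match at i=1, j=15: x = 1·21 + 15 = 36.

36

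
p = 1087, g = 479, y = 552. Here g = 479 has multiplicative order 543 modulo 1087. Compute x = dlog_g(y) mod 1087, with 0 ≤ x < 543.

94

Baby-step giant-step with m = ceil(sqrt(543)) = 24.
Baby table (479^j mod 1087 for j=0..23):
  0:1  1:479  2:84  3:17  4:534  5:341  6:289  7:382
  8:362  9:565  10:1059  11:719  12:909  13:611  14:266  15:235
  16:604  17:174  18:734  19:485  20:784  21:521  22:636  23:284
Giant step factor: 479^(-24) ≡ 1060 (mod 1087).
Scan 552·1060^i mod 1087 for i = 0, 1, …:
  i=0: 552   i=1: 314   i=2: 218   i=3: 636
Match at i=3, j=22: x = 3·24 + 22 = 94.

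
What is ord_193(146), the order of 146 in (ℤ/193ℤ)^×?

The order of 146 must divide p − 1 = 192 = 2^6 · 3.
Divisors: 1, 2, 3, 4, 6, 8, 12, 16, 24, 32, 48, 64, 96, 192.
Check each in increasing order: 146^1 ≡ 146;  146^2 ≡ 86;  146^3 ≡ 11;  146^4 ≡ 62;  146^6 ≡ 121;  146^8 ≡ 177;  146^12 ≡ 166;  146^16 ≡ 63;  146^24 ≡ 150;  146^32 ≡ 109;  146^48 ≡ 112;  146^64 ≡ 108;  146^96 ≡ 192;  146^192 ≡ 1.
Smallest exponent giving 1 is 192.

192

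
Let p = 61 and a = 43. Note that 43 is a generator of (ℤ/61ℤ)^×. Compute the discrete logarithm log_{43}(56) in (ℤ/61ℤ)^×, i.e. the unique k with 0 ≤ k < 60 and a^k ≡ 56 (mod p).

4

Baby-step giant-step with m = ceil(sqrt(60)) = 8.
Baby table (43^j mod 61 for j=0..7):
  0:1  1:43  2:19  3:24  4:56  5:29  6:27  7:2
Giant step factor: 43^(-8) ≡ 22 (mod 61).
Scan 56·22^i mod 61 for i = 0, 1, …:
  i=0: 56
Match at i=0, j=4: k = 0·8 + 4 = 4.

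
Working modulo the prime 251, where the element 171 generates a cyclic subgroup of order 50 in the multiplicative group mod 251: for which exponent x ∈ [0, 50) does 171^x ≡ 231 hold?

Successive powers of 171 modulo 251:
  171^0=1  171^1=171  171^2=125  171^3=40  171^4=63  171^5=231
So 171^5 ≡ 231 (mod 251), giving x = 5.

5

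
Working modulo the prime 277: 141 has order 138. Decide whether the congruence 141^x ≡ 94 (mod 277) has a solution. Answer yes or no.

no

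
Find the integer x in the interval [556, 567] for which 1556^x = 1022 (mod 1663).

Compute 1556^556 mod 1663 = 1380, then multiply by 1556 repeatedly:
  1556^556=1380  1556^557=347  1556^558=1120  1556^559=1559  1556^560=1150
  1556^561=12  1556^562=379  1556^563=1022
Found 1022 at exponent 563.

563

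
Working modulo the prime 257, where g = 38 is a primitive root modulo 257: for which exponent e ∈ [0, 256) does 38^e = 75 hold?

11

Successive powers of 38 modulo 257:
  38^0=1  38^1=38  38^2=159  38^3=131  38^4=95  38^5=12
  38^6=199  38^7=109  38^8=30  38^9=112  38^10=144  38^11=75
So 38^11 ≡ 75 (mod 257), giving e = 11.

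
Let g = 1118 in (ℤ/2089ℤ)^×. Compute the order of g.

The order of 1118 must divide p − 1 = 2088 = 2^3 · 3^2 · 29.
Divisors: 1, 2, 3, 4, 6, 8, 9, 12, 18, 24, 29, 36, 58, 72, 87, 116, 174, 232, 261, 348, 522, 696, 1044, 2088.
Check each in increasing order: 1118^1 ≡ 1118;  1118^2 ≡ 702;  1118^3 ≡ 1461;  1118^4 ≡ 1889;  1118^6 ≡ 1652;  1118^8 ≡ 309;  1118^9 ≡ 777;  1118^12 ≡ 870;  1118^18 ≡ 8;  1118^24 ≡ 682;  1118^29 ≡ 1800;  1118^36 ≡ 64;  1118^58 ≡ 2050;  1118^72 ≡ 2007;  1118^87 ≡ 826;  1118^116 ≡ 1521;  1118^174 ≡ 1262;  1118^232 ≡ 918;  1118^261 ≡ 1.
Smallest exponent giving 1 is 261.

261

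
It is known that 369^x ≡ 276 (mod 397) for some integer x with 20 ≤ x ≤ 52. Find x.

Compute 369^20 mod 397 = 348, then multiply by 369 repeatedly:
  369^20=348  369^21=181  369^22=93  369^23=175  369^24=261
  369^25=235  369^26=169  369^27=32  369^28=295  369^29=77
  369^30=226  369^31=24  369^32=122  369^33=157  369^34=368
  369^35=18  369^36=290  369^37=217  369^38=276
Found 276 at exponent 38.

38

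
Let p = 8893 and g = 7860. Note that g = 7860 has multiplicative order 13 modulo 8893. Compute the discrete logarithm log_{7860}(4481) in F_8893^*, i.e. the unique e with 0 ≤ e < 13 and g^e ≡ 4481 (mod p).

7

Successive powers of 7860 modulo 8893:
  7860^0=1  7860^1=7860  7860^2=8822  7860^3=2199  7860^4=5041  7860^5=3945
  7860^6=6702  7860^7=4481
So 7860^7 ≡ 4481 (mod 8893), giving e = 7.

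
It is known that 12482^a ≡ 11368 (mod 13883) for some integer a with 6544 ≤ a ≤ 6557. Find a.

6550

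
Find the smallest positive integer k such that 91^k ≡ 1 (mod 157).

The order of 91 must divide p − 1 = 156 = 2^2 · 3 · 13.
Divisors: 1, 2, 3, 4, 6, 12, 13, 26, 39, 52, 78, 156.
Check each in increasing order: 91^1 ≡ 91;  91^2 ≡ 117;  91^3 ≡ 128;  91^4 ≡ 30;  91^6 ≡ 56;  91^12 ≡ 153;  91^13 ≡ 107;  91^26 ≡ 145;  91^39 ≡ 129;  91^52 ≡ 144;  91^78 ≡ 156;  91^156 ≡ 1.
Smallest exponent giving 1 is 156.

156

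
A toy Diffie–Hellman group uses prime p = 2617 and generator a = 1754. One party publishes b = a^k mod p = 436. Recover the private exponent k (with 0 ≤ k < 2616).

2428

Baby-step giant-step with m = ceil(sqrt(2616)) = 52.
Baby table (1754^j mod 2617 for j=0..51):
  0:1  1:1754  2:1541  3:2170  4:1062  5:2061  6:917  7:1580
  8:2534  9:970  10:330  11:463  12:832  13:1659  14:2399  15:2327
  16:1655  17:617  18:1397  19:826  20:1603  21:1004  22:2392  23:517
  24:1336  25:1129  26:1814  27:2101  28:418  29:412  30:356  31:1578
  32:1643  33:505  34:1224  35:956  36:1944  37:2442  38:1856  39:2493
  40:2332  41:2574  42:471  43:1779  44:902  45:1440  46:355  47:2441
  48:102  49:952  50:162  51:1512
Giant step factor: 1754^(-52) ≡ 2194 (mod 2617).
Scan 436·2194^i mod 2617 for i = 0, 1, …:
  i=0: 436   i=1: 1379   i=2: 274   i=3: 1863
  i=4: 2285   i=5: 1735   i=6: 1472   i=7: 190
  i=8: 757   i=9: 1680     …   i=45: 2334
  i=46: 1944
Match at i=46, j=36: k = 46·52 + 36 = 2428.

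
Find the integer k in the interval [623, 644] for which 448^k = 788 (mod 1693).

627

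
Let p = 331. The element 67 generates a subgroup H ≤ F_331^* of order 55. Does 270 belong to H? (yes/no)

yes

270 ∈ ⟨67⟩ iff 270^55 ≡ 1 (mod 331), since |⟨67⟩| = 55.
270^55 mod 331 = 1.
Since 1 = 1, 270 lies in the subgroup.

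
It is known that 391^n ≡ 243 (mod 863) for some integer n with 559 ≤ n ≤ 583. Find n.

582

Compute 391^559 mod 863 = 89, then multiply by 391 repeatedly:
  391^559=89  391^560=279  391^561=351  391^562=24  391^563=754
  391^564=531  391^565=501  391^566=853  391^567=405  391^568=426
  391^569=7  391^570=148  391^571=47  391^572=254  391^573=69
  391^574=226  391^575=340  391^576=38  391^577=187  391^578=625
  391^579=146  391^580=128  391^581=857  391^582=243
Found 243 at exponent 582.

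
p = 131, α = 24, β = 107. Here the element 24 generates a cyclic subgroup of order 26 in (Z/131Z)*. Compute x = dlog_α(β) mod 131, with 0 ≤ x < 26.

14

Successive powers of 24 modulo 131:
  24^0=1  24^1=24  24^2=52  24^3=69  24^4=84  24^5=51
  24^6=45  24^7=32  24^8=113  24^9=92  24^10=112  24^11=68
  24^12=60  24^13=130  24^14=107
So 24^14 ≡ 107 (mod 131), giving x = 14.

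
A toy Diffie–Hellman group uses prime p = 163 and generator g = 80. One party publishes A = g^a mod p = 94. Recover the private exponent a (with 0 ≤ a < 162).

155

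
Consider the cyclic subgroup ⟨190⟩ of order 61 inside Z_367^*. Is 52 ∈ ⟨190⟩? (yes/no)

yes

52 ∈ ⟨190⟩ iff 52^61 ≡ 1 (mod 367), since |⟨190⟩| = 61.
52^61 mod 367 = 1.
Since 1 = 1, 52 lies in the subgroup.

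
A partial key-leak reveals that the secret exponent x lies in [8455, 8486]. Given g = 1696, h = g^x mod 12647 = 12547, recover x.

8461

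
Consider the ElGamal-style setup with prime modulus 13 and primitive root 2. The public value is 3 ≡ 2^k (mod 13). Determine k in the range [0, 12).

Successive powers of 2 modulo 13:
  2^0=1  2^1=2  2^2=4  2^3=8  2^4=3
So 2^4 ≡ 3 (mod 13), giving k = 4.

4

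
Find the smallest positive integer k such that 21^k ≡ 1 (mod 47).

23

The order of 21 must divide p − 1 = 46 = 2 · 23.
Divisors: 1, 2, 23, 46.
Check each in increasing order: 21^1 ≡ 21;  21^2 ≡ 18;  21^23 ≡ 1.
Smallest exponent giving 1 is 23.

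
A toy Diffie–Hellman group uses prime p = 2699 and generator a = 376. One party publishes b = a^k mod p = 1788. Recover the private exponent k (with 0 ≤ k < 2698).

Baby-step giant-step with m = ceil(sqrt(2698)) = 52.
Baby table (376^j mod 2699 for j=0..51):
  0:1  1:376  2:1028  3:571  4:1475  5:1305  6:2161  7:137
  8:231  9:488  10:2655  11:2349  12:651  13:1866  14:2575  15:1958
  16:2080  17:2069  18:632  19:120  20:1936  21:1905  22:1045  23:1565
  24:58  25:216  26:246  27:730  28:1881  29:118  30:1184  31:2548
  32:2602  33:1314  34:147  35:1292  36:2671  37:268  38:905  39:206
  40:1884  41:1246  42:1569  43:1562  44:1629  45:2530  46:1232  47:1703
  48:665  49:1732  50:773  51:1855
Giant step factor: 376^(-52) ≡ 1710 (mod 2699).
Scan 1788·1710^i mod 2699 for i = 0, 1, …:
  i=0: 1788   i=1: 2212   i=2: 1221   i=3: 1583
  i=4: 2532   i=5: 524   i=6: 2671
Match at i=6, j=36: k = 6·52 + 36 = 348.

348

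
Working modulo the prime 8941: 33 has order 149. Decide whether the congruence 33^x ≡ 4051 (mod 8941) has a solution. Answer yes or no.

yes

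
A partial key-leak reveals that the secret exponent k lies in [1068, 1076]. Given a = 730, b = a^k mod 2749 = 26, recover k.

1072

Compute 730^1068 mod 2749 = 687, then multiply by 730 repeatedly:
  730^1068=687  730^1069=1192  730^1070=1476  730^1071=2621  730^1072=26
Found 26 at exponent 1072.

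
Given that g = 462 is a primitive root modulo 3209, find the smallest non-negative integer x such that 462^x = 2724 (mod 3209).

1698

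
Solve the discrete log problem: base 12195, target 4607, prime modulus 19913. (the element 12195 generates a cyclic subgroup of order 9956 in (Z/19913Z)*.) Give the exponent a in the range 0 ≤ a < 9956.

17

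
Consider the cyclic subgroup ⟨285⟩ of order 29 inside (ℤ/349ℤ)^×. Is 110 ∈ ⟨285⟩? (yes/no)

110 ∈ ⟨285⟩ iff 110^29 ≡ 1 (mod 349), since |⟨285⟩| = 29.
110^29 mod 349 = 1.
Since 1 = 1, 110 lies in the subgroup.

yes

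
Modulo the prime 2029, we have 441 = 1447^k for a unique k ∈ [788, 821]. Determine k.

810

Compute 1447^788 mod 2029 = 1046, then multiply by 1447 repeatedly:
  1447^788=1046  1447^789=1957  1447^790=1324  1447^791=452  1447^792=706
  1447^793=995  1447^794=1204  1447^795=1306  1447^796=783  1447^797=819
  1447^798=157  1447^799=1960  1447^800=1607  1447^801=95  1447^802=1522
  1447^803=869  1447^804=1492  1447^805=68  1447^806=1004  1447^807=24
  1447^808=235  1447^809=1202  1447^810=441
Found 441 at exponent 810.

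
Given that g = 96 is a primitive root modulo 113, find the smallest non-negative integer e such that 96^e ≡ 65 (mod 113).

Baby-step giant-step with m = ceil(sqrt(112)) = 11.
Baby table (96^j mod 113 for j=0..10):
  0:1  1:96  2:63  3:59  4:14  5:101  6:91  7:35
  8:83  9:58  10:31
Giant step factor: 96^(-11) ≡ 3 (mod 113).
Scan 65·3^i mod 113 for i = 0, 1, …:
  i=0: 65   i=1: 82   i=2: 20   i=3: 60
  i=4: 67   i=5: 88   i=6: 38   i=7: 1
Match at i=7, j=0: e = 7·11 + 0 = 77.

77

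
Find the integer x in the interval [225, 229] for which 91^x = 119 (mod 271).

228

Compute 91^225 mod 271 = 29, then multiply by 91 repeatedly:
  91^225=29  91^226=200  91^227=43  91^228=119
Found 119 at exponent 228.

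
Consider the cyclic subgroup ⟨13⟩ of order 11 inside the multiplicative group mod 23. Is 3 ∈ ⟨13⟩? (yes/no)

yes

3 ∈ ⟨13⟩ iff 3^11 ≡ 1 (mod 23), since |⟨13⟩| = 11.
3^11 mod 23 = 1.
Since 1 = 1, 3 lies in the subgroup.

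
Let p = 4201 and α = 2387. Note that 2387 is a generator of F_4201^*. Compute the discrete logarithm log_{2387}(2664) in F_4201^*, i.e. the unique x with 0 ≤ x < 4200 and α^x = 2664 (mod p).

2943

Baby-step giant-step with m = ceil(sqrt(4200)) = 65.
Baby table (2387^j mod 4201 for j=0..64):
  0:1  1:2387  2:1213  3:942  4:1019  5:4175  6:953  7:2070
  8:714  9:2913  10:676  11:428  12:793  13:2441  14:4081  15:3429
  16:1475  17:387  18:3750  19:3120  20:3268  21:3660  22:2541  23:3324
  24:2900  25:3253  26:1463  27:1150  28:1797  29:218  30:3643  31:3972
  32:3708  33:3690  34:2734  35:1905  36:1753  37:215  38:683  39:333
  40:882  41:633  42:2812  43:3247  44:3945  45:2274  46:346  47:2506
  48:3799  49:2455  50:3891  51:3607  52:2060  53:2050  54:3386  55:3859
  56:2841  57:1053  58:1313  59:185  60:490  61:1752  62:2029  63:3671
  64:3592
Giant step factor: 2387^(-65) ≡ 4109 (mod 4201).
Scan 2664·4109^i mod 4201 for i = 0, 1, …:
  i=0: 2664   i=1: 2771   i=2: 1329   i=3: 3762
  i=4: 2579   i=5: 2189   i=6: 260   i=7: 1286
  i=8: 3517   i=9: 4114     …   i=44: 2973
  i=45: 3750
Match at i=45, j=18: x = 45·65 + 18 = 2943.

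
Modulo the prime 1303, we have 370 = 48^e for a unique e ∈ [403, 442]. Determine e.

Compute 48^403 mod 1303 = 1076, then multiply by 48 repeatedly:
  48^403=1076  48^404=831  48^405=798  48^406=517  48^407=59
  48^408=226  48^409=424  48^410=807  48^411=949  48^412=1250
  48^413=62  48^414=370
Found 370 at exponent 414.

414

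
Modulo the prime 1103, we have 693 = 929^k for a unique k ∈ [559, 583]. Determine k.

568

Compute 929^559 mod 1103 = 88, then multiply by 929 repeatedly:
  929^559=88  929^560=130  929^561=543  929^562=376  929^563=756
  929^564=816  929^565=303  929^566=222  929^567=1080  929^568=693
Found 693 at exponent 568.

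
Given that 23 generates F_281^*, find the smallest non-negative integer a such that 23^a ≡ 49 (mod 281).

252

Baby-step giant-step with m = ceil(sqrt(280)) = 17.
Baby table (23^j mod 281 for j=0..16):
  0:1  1:23  2:248  3:84  4:246  5:38  6:31  7:151
  8:101  9:75  10:39  11:54  12:118  13:185  14:40  15:77
  16:85
Giant step factor: 23^(-17) ≡ 117 (mod 281).
Scan 49·117^i mod 281 for i = 0, 1, …:
  i=0: 49   i=1: 113   i=2: 14   i=3: 233
  i=4: 4   i=5: 187   i=6: 242   i=7: 214
  i=8: 29   i=9: 21     …   i=13: 82
  i=14: 40
Match at i=14, j=14: a = 14·17 + 14 = 252.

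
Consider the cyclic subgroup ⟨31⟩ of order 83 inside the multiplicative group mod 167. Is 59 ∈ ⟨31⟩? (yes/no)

59 ∈ ⟨31⟩ iff 59^83 ≡ 1 (mod 167), since |⟨31⟩| = 83.
59^83 mod 167 = 166.
Since 166 ≠ 1, 59 does not lie in the subgroup.

no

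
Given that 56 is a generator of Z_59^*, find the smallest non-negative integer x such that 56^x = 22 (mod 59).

Baby-step giant-step with m = ceil(sqrt(58)) = 8.
Baby table (56^j mod 59 for j=0..7):
  0:1  1:56  2:9  3:32  4:22  5:52  6:21  7:55
Giant step factor: 56^(-8) ≡ 5 (mod 59).
Scan 22·5^i mod 59 for i = 0, 1, …:
  i=0: 22
Match at i=0, j=4: x = 0·8 + 4 = 4.

4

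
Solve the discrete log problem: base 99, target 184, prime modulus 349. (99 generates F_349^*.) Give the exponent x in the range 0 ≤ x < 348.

Baby-step giant-step with m = ceil(sqrt(348)) = 19.
Baby table (99^j mod 349 for j=0..18):
  0:1  1:99  2:29  3:79  4:143  5:197  6:308  7:129
  8:207  9:251  10:70  11:299  12:285  13:295  14:238  15:179
  16:271  17:305  18:181
Giant step factor: 99^(-19) ≡ 32 (mod 349).
Scan 184·32^i mod 349 for i = 0, 1, …:
  i=0: 184   i=1: 304   i=2: 305
Match at i=2, j=17: x = 2·19 + 17 = 55.

55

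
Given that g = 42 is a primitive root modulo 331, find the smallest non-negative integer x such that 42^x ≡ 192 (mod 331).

119

Baby-step giant-step with m = ceil(sqrt(330)) = 19.
Baby table (42^j mod 331 for j=0..18):
  0:1  1:42  2:109  3:275  4:296  5:185  6:157  7:305
  8:232  9:145  10:132  11:248  12:155  13:221  14:14  15:257
  16:202  17:209  18:172
Giant step factor: 42^(-19) ≡ 97 (mod 331).
Scan 192·97^i mod 331 for i = 0, 1, …:
  i=0: 192   i=1: 88   i=2: 261   i=3: 161
  i=4: 60   i=5: 193   i=6: 185
Match at i=6, j=5: x = 6·19 + 5 = 119.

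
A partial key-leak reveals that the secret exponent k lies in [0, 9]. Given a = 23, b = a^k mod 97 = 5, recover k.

Compute 23^0 mod 97 = 1, then multiply by 23 repeatedly:
  23^0=1  23^1=23  23^2=44  23^3=42  23^4=93
  23^5=5
Found 5 at exponent 5.

5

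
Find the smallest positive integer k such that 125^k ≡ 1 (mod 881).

The order of 125 must divide p − 1 = 880 = 2^4 · 5 · 11.
Divisors: 1, 2, 4, 5, 8, 10, 11, 16, 20, 22, 40, 44, 55, 80, 88, 110, 176, 220, 440, 880.
Check each in increasing order: 125^1 ≡ 125;  125^2 ≡ 648;  125^4 ≡ 548;  125^5 ≡ 663;  125^8 ≡ 764;  125^10 ≡ 831;  125^11 ≡ 798;  125^16 ≡ 474;  125^20 ≡ 738;  125^22 ≡ 722;  125^40 ≡ 186;  125^44 ≡ 613;  125^55 ≡ 219;  125^80 ≡ 237;  125^88 ≡ 463;  125^110 ≡ 387;  125^176 ≡ 286;  125^220 ≡ 880;  125^440 ≡ 1.
Smallest exponent giving 1 is 440.

440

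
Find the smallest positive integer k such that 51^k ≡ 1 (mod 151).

150

The order of 51 must divide p − 1 = 150 = 2 · 3 · 5^2.
Divisors: 1, 2, 3, 5, 6, 10, 15, 25, 30, 50, 75, 150.
Check each in increasing order: 51^1 ≡ 51;  51^2 ≡ 34;  51^3 ≡ 73;  51^5 ≡ 66;  51^6 ≡ 44;  51^10 ≡ 128;  51^15 ≡ 143;  51^25 ≡ 33;  51^30 ≡ 64;  51^50 ≡ 32;  51^75 ≡ 150;  51^150 ≡ 1.
Smallest exponent giving 1 is 150.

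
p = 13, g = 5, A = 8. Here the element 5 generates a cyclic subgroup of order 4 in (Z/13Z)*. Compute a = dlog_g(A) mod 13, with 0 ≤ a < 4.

Successive powers of 5 modulo 13:
  5^0=1  5^1=5  5^2=12  5^3=8
So 5^3 ≡ 8 (mod 13), giving a = 3.

3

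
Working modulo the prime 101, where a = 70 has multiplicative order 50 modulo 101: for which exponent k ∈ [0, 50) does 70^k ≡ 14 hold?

Successive powers of 70 modulo 101:
  70^0=1  70^1=70  70^2=52  70^3=4  70^4=78  70^5=6
  70^6=16  70^7=9  70^8=24  70^9=64  70^10=36  70^11=96
  70^12=54  70^13=43  70^14=81  70^15=14
So 70^15 ≡ 14 (mod 101), giving k = 15.

15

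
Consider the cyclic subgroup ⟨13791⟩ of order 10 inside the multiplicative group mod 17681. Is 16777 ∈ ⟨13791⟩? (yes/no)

yes

⟨13791⟩ has order 10; its elements mod 17681 are {1, 904, 1959, 2836, 3890, 13791, 14845, 15722, 16777, 17680}.
16777 is in this set.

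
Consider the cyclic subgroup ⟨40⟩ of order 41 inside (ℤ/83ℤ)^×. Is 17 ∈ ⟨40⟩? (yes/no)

yes

17 ∈ ⟨40⟩ iff 17^41 ≡ 1 (mod 83), since |⟨40⟩| = 41.
17^41 mod 83 = 1.
Since 1 = 1, 17 lies in the subgroup.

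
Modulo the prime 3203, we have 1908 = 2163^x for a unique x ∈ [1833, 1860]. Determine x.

1855

Compute 2163^1833 mod 3203 = 1894, then multiply by 2163 repeatedly:
  2163^1833=1894  2163^1834=85  2163^1835=1284  2163^1836=291  2163^1837=1645
  2163^1838=2805  2163^1839=733  2163^1840=3197  2163^1841=3037  2163^1842=2881
  2163^1843=1768  2163^1844=3005  2163^1845=928  2163^1846=2186  2163^1847=690
  2163^1848=3075  2163^1849=1797  2163^1850=1672  2163^1851=349  2163^1852=2182
  2163^1853=1647  2163^1854=725  2163^1855=1908
Found 1908 at exponent 1855.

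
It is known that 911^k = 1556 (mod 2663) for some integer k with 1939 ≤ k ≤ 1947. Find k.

Compute 911^1939 mod 2663 = 370, then multiply by 911 repeatedly:
  911^1939=370  911^1940=1532  911^1941=240  911^1942=274  911^1943=1955
  911^1944=2121  911^1945=1556
Found 1556 at exponent 1945.

1945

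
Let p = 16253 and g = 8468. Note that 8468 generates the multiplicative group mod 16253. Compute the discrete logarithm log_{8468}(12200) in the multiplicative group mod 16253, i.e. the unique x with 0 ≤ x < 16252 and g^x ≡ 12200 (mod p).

Baby-step giant-step with m = ceil(sqrt(16252)) = 128.
Baby table (8468^j mod 16253 for j=0..127):
  0:1  1:8468  2:15041  3:8680  4:6174  5:11784  6:9745  7:4179
  8:4991  9:5988  10:13277  11:7635  12:14999  13:10590  14:8319  15:4790
  16:10485  17:13094  18:2026  19:9253  20:14944  21:16187  22:9967  23:14980
  24:12228  25:15094  26:2400  27:6950  28:487  29:11907  30:11117  31:1380
  32:16186  33:1499  34:16192  35:3548  36:8920  37:6869  38:13458  39:12561
  40:6916  41:5129  42:4356  43:8551  44:2753  45:5602  46:11482  47:4130
  48:12637  49:364  50:10535  51:13916  52:6438  53:4422  54:14837  55:4026
  56:9627  57:12641  58:1730  59:5687  60:16130  61:14881  62:2799  63:5058
  64:4489  65:13338  66:4087  67:6079  68:3721  69:11114  70:8482  71:3569
  72:7965  73:13923  74:702  75:12191  76:10585  77:14738  78:10850  79:15844
  80:14730  81:8118  82:9287  83:10302  84:7485  85:12533  86:13607  87:6559
  88:5111  89:14462  90:14114  91:9043  92:8241  93:10659  94:7503  95:2427
  96:8044  97:269  98:2472  99:15285  100:10741  101:3000  102:561  103:4672
  104:2694  105:9833  106:1725  107:12106  108:5937  109:3987  110:4435  111:11150
  112:4523  113:8696  114:11638  115:8645  116:2348  117:5445  118:14752  119:15631
  120:15129  121:6226  122:13289  123:11733  124:455  125:979  126:1142  127:16174
Giant step factor: 8468^(-128) ≡ 7029 (mod 16253).
Scan 12200·7029^i mod 16253 for i = 0, 1, …:
  i=0: 12200   i=1: 2972   i=2: 5083   i=3: 4313
  i=4: 4232   i=5: 3738   i=6: 9554   i=7: 13923
Match at i=7, j=73: x = 7·128 + 73 = 969.

969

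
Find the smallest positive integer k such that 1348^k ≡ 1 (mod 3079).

The order of 1348 must divide p − 1 = 3078 = 2 · 3^4 · 19.
Divisors: 1, 2, 3, 6, 9, 18, 19, 27, 38, 54, 57, 81, 114, 162, 171, 342, 513, 1026, 1539, 3078.
Check each in increasing order: 1348^1 ≡ 1348;  1348^2 ≡ 494;  1348^3 ≡ 848;  1348^6 ≡ 1697;  1348^9 ≡ 1163;  1348^18 ≡ 888;  1348^19 ≡ 2372;  1348^27 ≡ 1279;  1348^38 ≡ 1051;  1348^54 ≡ 892;  1348^57 ≡ 2061;  1348^81 ≡ 1638;  1348^114 ≡ 1780;  1348^162 ≡ 1235;  1348^171 ≡ 1491;  1348^342 ≡ 43;  1348^513 ≡ 2533;  1348^1026 ≡ 2532;  1348^1539 ≡ 3078;  1348^3078 ≡ 1.
Smallest exponent giving 1 is 3078.

3078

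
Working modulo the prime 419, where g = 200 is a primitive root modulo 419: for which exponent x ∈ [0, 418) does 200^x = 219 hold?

Baby-step giant-step with m = ceil(sqrt(418)) = 21.
Baby table (200^j mod 419 for j=0..20):
  0:1  1:200  2:195  3:33  4:315  5:150  6:251  7:339
  8:341  9:322  10:293  11:359  12:151  13:32  14:115  15:374
  16:218  17:24  18:191  19:71  20:373
Giant step factor: 200^(-21) ≡ 163 (mod 419).
Scan 219·163^i mod 419 for i = 0, 1, …:
  i=0: 219   i=1: 82   i=2: 377   i=3: 277
  i=4: 318   i=5: 297   i=6: 226   i=7: 385
  i=8: 324   i=9: 18   i=10: 1
Match at i=10, j=0: x = 10·21 + 0 = 210.

210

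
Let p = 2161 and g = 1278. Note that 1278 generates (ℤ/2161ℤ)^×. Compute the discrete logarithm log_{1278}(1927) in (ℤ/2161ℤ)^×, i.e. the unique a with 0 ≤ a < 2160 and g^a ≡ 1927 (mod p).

Baby-step giant-step with m = ceil(sqrt(2160)) = 47.
Baby table (1278^j mod 2161 for j=0..46):
  0:1  1:1278  2:1729  3:1120  4:778  5:224  6:1020  7:477
  8:204  9:1392  10:473  11:1575  12:959  13:315  14:624  15:63
  16:557  17:877  18:1408  19:1472  20:1146  21:1591  22:1958  23:2047
  24:1256  25:1706  26:1980  27:2070  28:396  29:414  30:1808  31:515
  32:1226  33:103  34:1974  35:885  36:827  37:177  38:1462  39:1332
  40:1589  41:1563  42:750  43:1177  44:150  45:1532  46:30
Giant step factor: 1278^(-47) ≡ 213 (mod 2161).
Scan 1927·213^i mod 2161 for i = 0, 1, …:
  i=0: 1927   i=1: 2022   i=2: 647   i=3: 1668
  i=4: 880   i=5: 1594   i=6: 245   i=7: 321
  i=8: 1382   i=9: 470     …   i=35: 940
  i=36: 1408
Match at i=36, j=18: a = 36·47 + 18 = 1710.

1710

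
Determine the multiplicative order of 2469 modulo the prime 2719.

2718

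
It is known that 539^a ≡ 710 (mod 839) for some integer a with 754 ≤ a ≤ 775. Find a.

765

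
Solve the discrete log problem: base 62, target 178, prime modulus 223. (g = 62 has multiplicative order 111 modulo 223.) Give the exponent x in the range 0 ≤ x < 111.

Baby-step giant-step with m = ceil(sqrt(111)) = 11.
Baby table (62^j mod 223 for j=0..10):
  0:1  1:62  2:53  3:164  4:133  5:218  6:136  7:181
  8:72  9:4  10:25
Giant step factor: 62^(-11) ≡ 81 (mod 223).
Scan 178·81^i mod 223 for i = 0, 1, …:
  i=0: 178   i=1: 146   i=2: 7   i=3: 121
  i=4: 212   i=5: 1
Match at i=5, j=0: x = 5·11 + 0 = 55.

55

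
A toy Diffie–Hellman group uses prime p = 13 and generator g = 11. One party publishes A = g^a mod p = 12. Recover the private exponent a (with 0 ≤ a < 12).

6

Successive powers of 11 modulo 13:
  11^0=1  11^1=11  11^2=4  11^3=5  11^4=3  11^5=7
  11^6=12
So 11^6 ≡ 12 (mod 13), giving a = 6.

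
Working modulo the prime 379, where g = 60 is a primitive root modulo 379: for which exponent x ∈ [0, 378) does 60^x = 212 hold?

111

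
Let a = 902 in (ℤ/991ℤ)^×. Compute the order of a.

495

The order of 902 must divide p − 1 = 990 = 2 · 3^2 · 5 · 11.
Divisors: 1, 2, 3, 5, 6, 9, 10, 11, 15, 18, 22, 30, 33, 45, 55, 66, 90, 99, 110, 165, 198, 330, 495, 990.
Check each in increasing order: 902^1 ≡ 902;  902^2 ≡ 984;  902^3 ≡ 623;  902^5 ≡ 594;  902^6 ≡ 648;  902^9 ≡ 367;  902^10 ≡ 40;  902^11 ≡ 404;  902^15 ≡ 967;  902^18 ≡ 904;  902^22 ≡ 692;  902^30 ≡ 576;  902^33 ≡ 106;  902^45 ≡ 50;  902^55 ≡ 18;  902^66 ≡ 335;  902^90 ≡ 518;  902^99 ≡ 825;  902^110 ≡ 324;  902^165 ≡ 877;  902^198 ≡ 799;  902^330 ≡ 113;  902^495 ≡ 1.
Smallest exponent giving 1 is 495.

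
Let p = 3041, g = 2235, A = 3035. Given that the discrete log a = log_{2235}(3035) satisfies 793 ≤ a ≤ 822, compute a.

Compute 2235^793 mod 3041 = 558, then multiply by 2235 repeatedly:
  2235^793=558  2235^794=320  2235^795=565  2235^796=760  2235^797=1722
  2235^798=1805  2235^799=1809  2235^800=1626  2235^801=115  2235^802=1581
  2235^803=2934  2235^804=1094  2235^805=126  2235^806=1838  2235^807=2580
  2235^808=564  2235^809=1566  2235^810=2860  2235^811=2959  2235^812=2231
  2235^813=2086  2235^814=357  2235^815=1153  2235^816=1228  2235^817=1598
  2235^818=1396  2235^819=3035
Found 3035 at exponent 819.

819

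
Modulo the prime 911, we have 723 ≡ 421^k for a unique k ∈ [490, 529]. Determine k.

512

Compute 421^490 mod 911 = 154, then multiply by 421 repeatedly:
  421^490=154  421^491=153  421^492=643  421^493=136  421^494=774
  421^495=627  421^496=688  421^497=861  421^498=814  421^499=158
  421^500=15  421^501=849  421^502=317  421^503=451  421^504=383
  421^505=907  421^506=138  421^507=705  421^508=730  421^509=323
  421^510=244  421^511=692  421^512=723
Found 723 at exponent 512.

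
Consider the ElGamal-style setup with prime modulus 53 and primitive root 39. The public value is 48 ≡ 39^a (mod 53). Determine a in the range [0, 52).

Baby-step giant-step with m = ceil(sqrt(52)) = 8.
Baby table (39^j mod 53 for j=0..7):
  0:1  1:39  2:37  3:12  4:44  5:20  6:38  7:51
Giant step factor: 39^(-8) ≡ 36 (mod 53).
Scan 48·36^i mod 53 for i = 0, 1, …:
  i=0: 48   i=1: 32   i=2: 39
Match at i=2, j=1: a = 2·8 + 1 = 17.

17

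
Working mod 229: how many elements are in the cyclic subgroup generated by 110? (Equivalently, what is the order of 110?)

The order of 110 must divide p − 1 = 228 = 2^2 · 3 · 19.
Divisors: 1, 2, 3, 4, 6, 12, 19, 38, 57, 76, 114, 228.
Check each in increasing order: 110^1 ≡ 110;  110^2 ≡ 192;  110^3 ≡ 52;  110^4 ≡ 224;  110^6 ≡ 185;  110^12 ≡ 104;  110^19 ≡ 211;  110^38 ≡ 95;  110^57 ≡ 122;  110^76 ≡ 94;  110^114 ≡ 228;  110^228 ≡ 1.
Smallest exponent giving 1 is 228.

228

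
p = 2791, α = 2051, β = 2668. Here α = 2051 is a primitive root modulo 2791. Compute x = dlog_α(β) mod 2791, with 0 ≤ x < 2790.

Baby-step giant-step with m = ceil(sqrt(2790)) = 53.
Baby table (2051^j mod 2791 for j=0..52):
  0:1  1:2051  2:564  3:1290  4:2713  5:1900  6:664  7:2647
  8:502  9:2514  10:1237  11:68  12:2709  13:2069  14:1199  15:278
  16:814  17:496  18:1372  19:644  20:701  21:386  22:1833  23:6
  24:1142  25:593  26:2158  27:2323  28:236  29:1193  30:1927  31:221
  32:1129  33:1840  34:408  35:2299  36:1250  37:1612  38:1668  39:2093
  40:185  41:2650  42:1073  43:1415  44:2316  45:2625  46:36  47:1270
  48:767  49:1784  50:2774  51:1416  52:1576
Giant step factor: 2051^(-53) ≡ 1115 (mod 2791).
Scan 2668·1115^i mod 2791 for i = 0, 1, …:
  i=0: 2668   i=1: 2405   i=2: 2215   i=3: 2481
  i=4: 434   i=5: 1067   i=6: 739   i=7: 640
  i=8: 1895   i=9: 138     …   i=26: 2397
  i=27: 1668
Match at i=27, j=38: x = 27·53 + 38 = 1469.

1469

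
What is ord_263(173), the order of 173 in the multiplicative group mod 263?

The order of 173 must divide p − 1 = 262 = 2 · 131.
Divisors: 1, 2, 131, 262.
Check each in increasing order: 173^1 ≡ 173;  173^2 ≡ 210;  173^131 ≡ 1.
Smallest exponent giving 1 is 131.

131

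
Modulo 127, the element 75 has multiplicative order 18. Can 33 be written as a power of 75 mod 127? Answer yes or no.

no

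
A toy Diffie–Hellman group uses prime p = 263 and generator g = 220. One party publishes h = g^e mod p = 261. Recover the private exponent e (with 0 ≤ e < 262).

Baby-step giant-step with m = ceil(sqrt(262)) = 17.
Baby table (220^j mod 263 for j=0..16):
  0:1  1:220  2:8  3:182  4:64  5:141  6:249  7:76
  8:151  9:82  10:156  11:130  12:196  13:251  14:253  15:167
  16:183
Giant step factor: 220^(-17) ≡ 238 (mod 263).
Scan 261·238^i mod 263 for i = 0, 1, …:
  i=0: 261   i=1: 50   i=2: 65   i=3: 216
  i=4: 123   i=5: 81   i=6: 79   i=7: 129
  i=8: 194   i=9: 147   i=10: 7   i=11: 88
  i=12: 167
Match at i=12, j=15: e = 12·17 + 15 = 219.

219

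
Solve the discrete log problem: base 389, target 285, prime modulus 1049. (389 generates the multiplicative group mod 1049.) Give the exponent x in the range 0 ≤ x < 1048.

Baby-step giant-step with m = ceil(sqrt(1048)) = 33.
Baby table (389^j mod 1049 for j=0..32):
  0:1  1:389  2:265  3:283  4:991  5:516  6:365  7:370
  8:217  9:493  10:859  11:569  12:2  13:778  14:530  15:566
  16:933  17:1032  18:730  19:740  20:434  21:986  22:669  23:89
  24:4  25:507  26:11  27:83  28:817  29:1015  30:411  31:431
  32:868
Giant step factor: 389^(-33) ≡ 691 (mod 1049).
Scan 285·691^i mod 1049 for i = 0, 1, …:
  i=0: 285   i=1: 772   i=2: 560   i=3: 928
  i=4: 309   i=5: 572   i=6: 828   i=7: 443
  i=8: 854   i=9: 576     …   i=19: 16
  i=20: 566
Match at i=20, j=15: x = 20·33 + 15 = 675.

675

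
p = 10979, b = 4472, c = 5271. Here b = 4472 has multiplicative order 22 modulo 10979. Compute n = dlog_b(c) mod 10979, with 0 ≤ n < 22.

10

Successive powers of 4472 modulo 10979:
  4472^0=1  4472^1=4472  4472^2=6025  4472^3=1334  4472^4=4051  4472^5=722
  4472^6=958  4472^7=2366  4472^8=7975  4472^9=4408  4472^10=5271
So 4472^10 ≡ 5271 (mod 10979), giving n = 10.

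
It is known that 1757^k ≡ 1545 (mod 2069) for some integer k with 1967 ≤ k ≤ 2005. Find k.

1973

Compute 1757^1967 mod 2069 = 1908, then multiply by 1757 repeatedly:
  1757^1967=1908  1757^1968=576  1757^1969=291  1757^1970=244  1757^1971=425
  1757^1972=1885  1757^1973=1545
Found 1545 at exponent 1973.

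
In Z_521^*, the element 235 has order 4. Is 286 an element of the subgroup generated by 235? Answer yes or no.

⟨235⟩ has order 4; its elements mod 521 are {1, 235, 286, 520}.
286 is in this set.

yes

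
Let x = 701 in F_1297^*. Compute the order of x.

The order of 701 must divide p − 1 = 1296 = 2^4 · 3^4.
Divisors: 1, 2, 3, 4, 6, 8, 9, 12, 16, 18, 24, 27, 36, 48, 54, 72, 81, 108, 144, 162, 216, 324, 432, 648, 1296.
Check each in increasing order: 701^1 ≡ 701;  701^2 ≡ 1135;  701^3 ≡ 574;  701^4 ≡ 304;  701^6 ≡ 38;  701^8 ≡ 329;  701^9 ≡ 1060;  701^12 ≡ 147;  701^16 ≡ 590;  701^18 ≡ 398;  701^24 ≡ 857;  701^27 ≡ 355;  701^36 ≡ 170;  701^48 ≡ 347;  701^54 ≡ 216;  701^72 ≡ 366;  701^81 ≡ 157;  701^108 ≡ 1261;  701^144 ≡ 365;  701^162 ≡ 6;  701^216 ≡ 1296;  701^324 ≡ 36;  701^432 ≡ 1.
Smallest exponent giving 1 is 432.

432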